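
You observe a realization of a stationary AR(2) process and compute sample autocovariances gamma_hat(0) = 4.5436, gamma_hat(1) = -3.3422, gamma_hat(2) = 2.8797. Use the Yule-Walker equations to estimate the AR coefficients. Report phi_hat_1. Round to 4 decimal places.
\hat\phi_{1} = -0.5870

The Yule-Walker equations for an AR(p) process read, in matrix form,
  Gamma_p phi = r_p,   with   (Gamma_p)_{ij} = gamma(|i - j|),
                       (r_p)_i = gamma(i),   i,j = 1..p.
Substitute the sample gammas (Toeplitz matrix and right-hand side of size 2):
  Gamma_p = [[4.5436, -3.3422], [-3.3422, 4.5436]]
  r_p     = [-3.3422, 2.8797]
Written out:
  4.5436 phi_1 - 3.3422 phi_2 = -3.3422
  -3.3422 phi_1 + 4.5436 phi_2 = 2.8797
Solve by Cramer's rule:
  det = gamma(0)^2 - gamma(1)^2 = (4.5436)^2 - (-3.3422)^2 = 20.64430096 - 11.17030084 = 9.47400012
  phi_hat_1 = [gamma(1) gamma(0) - gamma(1) gamma(2)] / det = [(-3.3422)(4.5436) - (-3.3422)(2.8797)] / 9.47400012 = -5.56108658 / 9.47400012 = -0.587
  phi_hat_2 = [gamma(0) gamma(2) - gamma(1)^2] / det = [(4.5436)(2.8797) - (-3.3422)^2] / 9.47400012 = 1.91390408 / 9.47400012 = 0.202
So phi_hat = [-0.5870, 0.2020].
Therefore phi_hat_1 = -0.5870.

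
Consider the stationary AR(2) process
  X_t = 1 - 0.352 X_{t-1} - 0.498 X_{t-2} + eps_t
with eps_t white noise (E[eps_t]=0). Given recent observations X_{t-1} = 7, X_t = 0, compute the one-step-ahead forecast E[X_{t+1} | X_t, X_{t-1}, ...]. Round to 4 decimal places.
E[X_{t+1} \mid \mathcal F_t] = -2.4860

For an AR(p) model X_t = c + sum_i phi_i X_{t-i} + eps_t, the
one-step-ahead conditional mean is
  E[X_{t+1} | X_t, ...] = c + sum_i phi_i X_{t+1-i}.
Substitute known values:
  E[X_{t+1} | ...] = 1 + (-0.352) * (0) + (-0.498) * (7)
                   = -2.4860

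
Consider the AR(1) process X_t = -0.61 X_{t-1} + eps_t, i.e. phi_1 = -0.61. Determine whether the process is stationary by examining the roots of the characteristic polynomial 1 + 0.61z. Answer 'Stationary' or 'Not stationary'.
\text{Stationary}

The AR(p) characteristic polynomial is P(z) = 1 + 0.61z.
Stationarity requires all roots to lie outside the unit circle, i.e. |z| > 1 for every root.
This is linear in z: 1 + (0.61) z = 0  =>  z = -1/(0.61) = -1.639344,  |z| = 1.639344.
Moduli of all roots: 1.6393.
All moduli strictly greater than 1? Yes.
Verdict: Stationary.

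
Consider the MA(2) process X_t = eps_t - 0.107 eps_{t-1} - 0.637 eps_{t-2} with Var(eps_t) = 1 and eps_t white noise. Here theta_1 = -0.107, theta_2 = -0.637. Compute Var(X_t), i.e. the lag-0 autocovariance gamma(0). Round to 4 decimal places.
\gamma(0) = 1.4172

For an MA(q) process X_t = eps_t + sum_i theta_i eps_{t-i} with
Var(eps_t) = sigma^2, the variance is
  gamma(0) = sigma^2 * (1 + sum_i theta_i^2).
  sum_i theta_i^2 = (-0.107)^2 + (-0.637)^2 = 0.011449 + 0.405769 = 0.417218.
  gamma(0) = 1 * (1 + 0.417218) = 1 * 1.417218 = 1.417218, which rounds to 1.4172.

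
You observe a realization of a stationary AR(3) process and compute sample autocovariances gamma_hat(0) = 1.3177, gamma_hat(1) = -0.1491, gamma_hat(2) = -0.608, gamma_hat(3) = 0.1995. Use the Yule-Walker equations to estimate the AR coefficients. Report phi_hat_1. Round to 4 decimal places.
\hat\phi_{1} = -0.1550

The Yule-Walker equations for an AR(p) process read, in matrix form,
  Gamma_p phi = r_p,   with   (Gamma_p)_{ij} = gamma(|i - j|),
                       (r_p)_i = gamma(i),   i,j = 1..p.
Substitute the sample gammas (Toeplitz matrix and right-hand side of size 3):
  Gamma_p = [[1.3177, -0.1491, -0.608], [-0.1491, 1.3177, -0.1491], [-0.608, -0.1491, 1.3177]]
  r_p     = [-0.1491, -0.608, 0.1995]
Written out (R1..R3):
  (R1) 1.3177 phi_1 - 0.1491 phi_2 - 0.608 phi_3 = -0.1491
  (R2) -0.1491 phi_1 + 1.3177 phi_2 - 0.1491 phi_3 = -0.608
  (R3) -0.608 phi_1 - 0.1491 phi_2 + 1.3177 phi_3 = 0.1995
Gaussian elimination:
  R2 <- R2 - (-0.1491/1.3177) R1 = R2 - (-0.113152) R1:  1.300829 phi_2 - 0.217896 phi_3 = -0.624871
  R3 <- R3 - (-0.608/1.3177) R1 = R3 - (-0.46141) R1:  -0.217896 phi_2 + 1.037163 phi_3 = 0.130704
  R3 <- R3 - (-0.217896/1.300829) R2 = R3 - (-0.167506) R2:  1.000664 phi_3 = 0.026034
Back-substitution:
  phi_hat_3 = 0.026034 / 1.000664 = 0.026017
  phi_hat_2 = (-0.624871 - (-0.217896)(0.026017)) / 1.300829 = -0.476006
  phi_hat_1 = (-0.1491 - (-0.1491)(-0.476006) - (-0.608)(0.026017)) / 1.3177 = -0.155008
So phi_hat = [-0.1550, -0.4760, 0.0260].
Therefore phi_hat_1 = -0.1550.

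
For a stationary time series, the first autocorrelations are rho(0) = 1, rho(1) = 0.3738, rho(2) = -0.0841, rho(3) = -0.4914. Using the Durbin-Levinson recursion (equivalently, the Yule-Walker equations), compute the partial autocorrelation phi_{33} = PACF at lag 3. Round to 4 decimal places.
\phi_{33} = -0.4420

The PACF at lag k is phi_{kk}, the last component of the solution
to the Yule-Walker system G_k phi = r_k where
  (G_k)_{ij} = rho(|i - j|), (r_k)_i = rho(i), i,j = 1..k.
Equivalently, Durbin-Levinson gives phi_{kk} iteratively:
  phi_{11} = rho(1)
  phi_{kk} = [rho(k) - sum_{j=1..k-1} phi_{k-1,j} rho(k-j)]
            / [1 - sum_{j=1..k-1} phi_{k-1,j} rho(j)],
  phi_{k,j} = phi_{k-1,j} - phi_{kk} phi_{k-1,k-j},  j = 1..k-1.
Step k = 1:
  phi_11 = rho(1) = 0.3738.
Step k = 2:
  phi_22 = [rho(2) - phi_11 rho(1)] / [1 - phi_11 rho(1)] = [-0.0841 - (0.3738)(0.3738)] / [1 - (0.3738)(0.3738)]
         = -0.22382644 / 0.86027356 = -0.260181.
  Update: phi_21 = phi_11 - phi_22 phi_11 = 0.3738 - (-0.260181)(0.3738) = 0.471055.
Step k = 3:
  phi_33 = [rho(3) - phi_21 rho(2) - phi_22 rho(1)] / [1 - phi_21 rho(1) - phi_22 rho(2)]
    numerator   = -0.4914 - (0.471055)(-0.0841) - (-0.260181)(0.3738) = -0.35452875
    denominator = 1 - (0.471055)(0.3738) - (-0.260181)(-0.0841) = 0.80203828
  phi_33 = -0.35452875 / 0.80203828 = -0.442.
Therefore phi_{33} = -0.4420.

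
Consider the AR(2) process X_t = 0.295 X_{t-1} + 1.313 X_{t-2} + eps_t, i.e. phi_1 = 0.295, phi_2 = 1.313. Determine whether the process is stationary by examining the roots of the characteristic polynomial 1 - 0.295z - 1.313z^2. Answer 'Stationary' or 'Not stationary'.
\text{Not stationary}

The AR(p) characteristic polynomial is P(z) = 1 - 0.295z - 1.313z^2.
Stationarity requires all roots to lie outside the unit circle, i.e. |z| > 1 for every root.
Set 1 + (-0.295) z + (-1.313) z^2 = 0, i.e. a z^2 + b z + c = 0 with a = -1.313, b = -0.295, c = 1.
Discriminant D = b^2 - 4ac = (-0.295)^2 - 4*(-1.313)*1 = 0.087025 - (-5.252) = 5.339025.
D >= 0, so the roots are real: z = (-b +/- sqrt(D)) / (2a) = (0.295 +/- 2.310633) / (-2.626).
  z_1 = (0.295 + 2.310633) / (-2.626) = -0.9922,   |z_1| = 0.9922.
  z_2 = (0.295 - 2.310633) / (-2.626) = 0.7676,   |z_2| = 0.7676.
Moduli of all roots: 0.9922, 0.7676.
All moduli strictly greater than 1? No.
Verdict: Not stationary.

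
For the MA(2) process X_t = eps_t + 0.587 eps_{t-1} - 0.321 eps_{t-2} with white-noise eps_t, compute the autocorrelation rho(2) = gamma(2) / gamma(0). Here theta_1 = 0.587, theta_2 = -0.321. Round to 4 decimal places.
\rho(2) = -0.2217

For an MA(q) process with theta_0 = 1, the autocovariance is
  gamma(k) = sigma^2 * sum_{i=0..q-k} theta_i * theta_{i+k},
and rho(k) = gamma(k) / gamma(0). Sigma^2 cancels.
  numerator   = (1)*(-0.321) = -0.321.
  denominator = (1)^2 + (0.587)^2 + (-0.321)^2 = 1.44761.
  rho(2) = -0.321 / 1.44761 = -0.2217.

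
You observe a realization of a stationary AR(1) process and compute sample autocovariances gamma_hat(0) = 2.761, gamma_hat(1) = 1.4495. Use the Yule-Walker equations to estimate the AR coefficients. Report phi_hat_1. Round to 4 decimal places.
\hat\phi_{1} = 0.5250

The Yule-Walker equations for an AR(p) process read, in matrix form,
  Gamma_p phi = r_p,   with   (Gamma_p)_{ij} = gamma(|i - j|),
                       (r_p)_i = gamma(i),   i,j = 1..p.
Substitute the sample gammas (Toeplitz matrix and right-hand side of size 1):
  Gamma_p = [[2.761]]
  r_p     = [1.4495]
With p = 1 this is the single equation gamma(0) phi_1 = gamma(1):
  phi_hat_1 = gamma(1) / gamma(0) = 1.4495 / 2.761 = 0.5250.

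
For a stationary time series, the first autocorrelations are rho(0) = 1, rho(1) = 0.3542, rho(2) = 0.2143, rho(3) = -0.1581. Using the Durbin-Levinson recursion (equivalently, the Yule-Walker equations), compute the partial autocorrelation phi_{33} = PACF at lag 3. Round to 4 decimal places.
\phi_{33} = -0.3030

The PACF at lag k is phi_{kk}, the last component of the solution
to the Yule-Walker system G_k phi = r_k where
  (G_k)_{ij} = rho(|i - j|), (r_k)_i = rho(i), i,j = 1..k.
Equivalently, Durbin-Levinson gives phi_{kk} iteratively:
  phi_{11} = rho(1)
  phi_{kk} = [rho(k) - sum_{j=1..k-1} phi_{k-1,j} rho(k-j)]
            / [1 - sum_{j=1..k-1} phi_{k-1,j} rho(j)],
  phi_{k,j} = phi_{k-1,j} - phi_{kk} phi_{k-1,k-j},  j = 1..k-1.
Step k = 1:
  phi_11 = rho(1) = 0.3542.
Step k = 2:
  phi_22 = [rho(2) - phi_11 rho(1)] / [1 - phi_11 rho(1)] = [0.2143 - (0.3542)(0.3542)] / [1 - (0.3542)(0.3542)]
         = 0.08884236 / 0.87454236 = 0.101587.
  Update: phi_21 = phi_11 - phi_22 phi_11 = 0.3542 - (0.101587)(0.3542) = 0.318218.
Step k = 3:
  phi_33 = [rho(3) - phi_21 rho(2) - phi_22 rho(1)] / [1 - phi_21 rho(1) - phi_22 rho(2)]
    numerator   = -0.1581 - (0.318218)(0.2143) - (0.101587)(0.3542) = -0.26227628
    denominator = 1 - (0.318218)(0.3542) - (0.101587)(0.2143) = 0.86551711
  phi_33 = -0.26227628 / 0.86551711 = -0.303.
Therefore phi_{33} = -0.3030.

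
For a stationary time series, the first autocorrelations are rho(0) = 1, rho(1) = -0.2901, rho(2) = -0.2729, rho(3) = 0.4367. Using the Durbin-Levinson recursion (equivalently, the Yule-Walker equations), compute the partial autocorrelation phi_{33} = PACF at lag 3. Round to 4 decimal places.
\phi_{33} = 0.2750

The PACF at lag k is phi_{kk}, the last component of the solution
to the Yule-Walker system G_k phi = r_k where
  (G_k)_{ij} = rho(|i - j|), (r_k)_i = rho(i), i,j = 1..k.
Equivalently, Durbin-Levinson gives phi_{kk} iteratively:
  phi_{11} = rho(1)
  phi_{kk} = [rho(k) - sum_{j=1..k-1} phi_{k-1,j} rho(k-j)]
            / [1 - sum_{j=1..k-1} phi_{k-1,j} rho(j)],
  phi_{k,j} = phi_{k-1,j} - phi_{kk} phi_{k-1,k-j},  j = 1..k-1.
Step k = 1:
  phi_11 = rho(1) = -0.2901.
Step k = 2:
  phi_22 = [rho(2) - phi_11 rho(1)] / [1 - phi_11 rho(1)] = [-0.2729 - (-0.2901)(-0.2901)] / [1 - (-0.2901)(-0.2901)]
         = -0.35705801 / 0.91584199 = -0.389869.
  Update: phi_21 = phi_11 - phi_22 phi_11 = -0.2901 - (-0.389869)(-0.2901) = -0.403201.
Step k = 3:
  phi_33 = [rho(3) - phi_21 rho(2) - phi_22 rho(1)] / [1 - phi_21 rho(1) - phi_22 rho(2)]
    numerator   = 0.4367 - (-0.403201)(-0.2729) - (-0.389869)(-0.2901) = 0.21356561
    denominator = 1 - (-0.403201)(-0.2901) - (-0.389869)(-0.2729) = 0.77663629
  phi_33 = 0.21356561 / 0.77663629 = 0.275.
Therefore phi_{33} = 0.2750.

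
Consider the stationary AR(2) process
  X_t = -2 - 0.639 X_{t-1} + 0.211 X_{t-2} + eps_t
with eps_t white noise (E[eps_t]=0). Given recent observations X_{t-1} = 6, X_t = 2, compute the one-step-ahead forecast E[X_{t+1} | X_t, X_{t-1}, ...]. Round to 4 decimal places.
E[X_{t+1} \mid \mathcal F_t] = -2.0120

For an AR(p) model X_t = c + sum_i phi_i X_{t-i} + eps_t, the
one-step-ahead conditional mean is
  E[X_{t+1} | X_t, ...] = c + sum_i phi_i X_{t+1-i}.
Substitute known values:
  E[X_{t+1} | ...] = -2 + (-0.639) * (2) + (0.211) * (6)
                   = -2.0120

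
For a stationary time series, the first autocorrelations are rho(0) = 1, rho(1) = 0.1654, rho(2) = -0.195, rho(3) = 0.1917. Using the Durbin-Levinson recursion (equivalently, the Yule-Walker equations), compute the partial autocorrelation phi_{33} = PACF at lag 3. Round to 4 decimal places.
\phi_{33} = 0.2920

The PACF at lag k is phi_{kk}, the last component of the solution
to the Yule-Walker system G_k phi = r_k where
  (G_k)_{ij} = rho(|i - j|), (r_k)_i = rho(i), i,j = 1..k.
Equivalently, Durbin-Levinson gives phi_{kk} iteratively:
  phi_{11} = rho(1)
  phi_{kk} = [rho(k) - sum_{j=1..k-1} phi_{k-1,j} rho(k-j)]
            / [1 - sum_{j=1..k-1} phi_{k-1,j} rho(j)],
  phi_{k,j} = phi_{k-1,j} - phi_{kk} phi_{k-1,k-j},  j = 1..k-1.
Step k = 1:
  phi_11 = rho(1) = 0.1654.
Step k = 2:
  phi_22 = [rho(2) - phi_11 rho(1)] / [1 - phi_11 rho(1)] = [-0.195 - (0.1654)(0.1654)] / [1 - (0.1654)(0.1654)]
         = -0.22235716 / 0.97264284 = -0.228611.
  Update: phi_21 = phi_11 - phi_22 phi_11 = 0.1654 - (-0.228611)(0.1654) = 0.203212.
Step k = 3:
  phi_33 = [rho(3) - phi_21 rho(2) - phi_22 rho(1)] / [1 - phi_21 rho(1) - phi_22 rho(2)]
    numerator   = 0.1917 - (0.203212)(-0.195) - (-0.228611)(0.1654) = 0.26913871
    denominator = 1 - (0.203212)(0.1654) - (-0.228611)(-0.195) = 0.92180948
  phi_33 = 0.26913871 / 0.92180948 = 0.292.
Therefore phi_{33} = 0.2920.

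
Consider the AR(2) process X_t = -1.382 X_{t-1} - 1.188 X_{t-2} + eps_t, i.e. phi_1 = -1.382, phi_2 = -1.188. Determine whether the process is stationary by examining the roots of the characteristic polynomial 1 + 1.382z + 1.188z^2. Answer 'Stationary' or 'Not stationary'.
\text{Not stationary}

The AR(p) characteristic polynomial is P(z) = 1 + 1.382z + 1.188z^2.
Stationarity requires all roots to lie outside the unit circle, i.e. |z| > 1 for every root.
Set 1 + (1.382) z + (1.188) z^2 = 0, i.e. a z^2 + b z + c = 0 with a = 1.188, b = 1.382, c = 1.
Discriminant D = b^2 - 4ac = (1.382)^2 - 4*(1.188)*1 = 1.909924 - (4.752) = -2.842076.
D < 0, so the roots are the complex-conjugate pair z = (-b +/- i sqrt(-D)) / (2a) = -0.5816 +/- 0.7095i.
For a conjugate pair |z|^2 = z * conj(z) = (product of roots) = c/a = 1/(1.188) = 0.841751, so |z| = sqrt(0.841751) = 0.9175 for both roots.
Moduli of all roots: 0.9175, 0.9175.
All moduli strictly greater than 1? No.
Verdict: Not stationary.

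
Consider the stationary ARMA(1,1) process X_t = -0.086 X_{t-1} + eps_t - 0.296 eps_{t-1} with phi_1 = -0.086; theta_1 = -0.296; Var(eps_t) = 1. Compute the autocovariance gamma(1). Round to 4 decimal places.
\gamma(1) = -0.3946

Multiply the model equation by X_{t-k} and take expectations. With theta_0 = psi_0 = 1 and psi_j the MA(infinity) weights, this gives
  gamma(k) - sum_i phi_i gamma(k-i) = c_k,
  c_k = sigma^2 * sum_{j=k..q} theta_j psi_{j-k}   (c_k = 0 for k > q),
using gamma(-m) = gamma(m).
psi-weights needed (psi_j = theta_j + sum_i phi_i psi_{j-i}):
  psi_1 = theta_1 + phi_1 = -0.296 + (-0.086) = -0.382
Right-hand sides:
  c_0 = sigma^2 (1 + theta_1 psi_1) = 1 * (1 + (-0.296)(-0.382)) = 1 * 1.113072 = 1.113072
  c_1 = sigma^2 theta_1 = 1 * (-0.296) = -0.296
  c_2 = 0
Equations for k = 0 and k = 1 (AR order 1):
  gamma(0) = phi_1 gamma(1) + c_0
  gamma(1) = phi_1 gamma(0) + c_1
Substituting the second into the first: gamma(0) (1 - phi_1^2) = c_0 + phi_1 c_1, so
  gamma(0) = (c_0 + phi_1 c_1) / (1 - phi_1^2) = (1.113072 + (-0.086)(-0.296)) / (1 - (-0.086)^2) = 1.138528 / 0.992604 = 1.147011.
  gamma(1) = phi_1 gamma(0) + c_1 = (-0.086)(1.147011) + (-0.296) = -0.394643.
Therefore gamma(1) = -0.3946 (to 4 decimal places).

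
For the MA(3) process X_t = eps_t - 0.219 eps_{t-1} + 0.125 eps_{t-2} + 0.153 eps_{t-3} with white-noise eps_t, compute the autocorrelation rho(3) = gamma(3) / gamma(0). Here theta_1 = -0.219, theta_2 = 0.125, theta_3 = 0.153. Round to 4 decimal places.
\rho(3) = 0.1408

For an MA(q) process with theta_0 = 1, the autocovariance is
  gamma(k) = sigma^2 * sum_{i=0..q-k} theta_i * theta_{i+k},
and rho(k) = gamma(k) / gamma(0). Sigma^2 cancels.
  numerator   = (1)*(0.153) = 0.153.
  denominator = (1)^2 + (-0.219)^2 + (0.125)^2 + (0.153)^2 = 1.086995.
  rho(3) = 0.153 / 1.086995 = 0.1408.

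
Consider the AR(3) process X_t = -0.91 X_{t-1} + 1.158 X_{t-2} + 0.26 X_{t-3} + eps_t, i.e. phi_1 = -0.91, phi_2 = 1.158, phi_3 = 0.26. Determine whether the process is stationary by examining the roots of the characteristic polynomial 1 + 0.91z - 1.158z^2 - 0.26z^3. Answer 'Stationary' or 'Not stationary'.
\text{Not stationary}

The AR(p) characteristic polynomial is P(z) = 1 + 0.91z - 1.158z^2 - 0.26z^3.
Stationarity requires all roots to lie outside the unit circle, i.e. |z| > 1 for every root.
Degree 3: look for a simple real root z0 first, then factor out (1 - z/z0) and solve the remaining quadratic.
Testing z0 = -5: P(-5) = 1 + (0.91)(-5) + (-1.158)(-5)^2 + (-0.26)(-5)^3
  = 1 + (-4.55) + (-28.95) + (32.5) = 0.  So z_0 = -5 is a root, |z_0| = 5.
Divide out the factor (1 + 0.2 z) = (1 - z/z0) (since 1/z0 = -0.2):
  P(z) = (1 + 0.2 z)(1 + (0.71) z + (-1.3) z^2)
  [check: z-coef 0.71 - (-0.2) = 0.91; z^2-coef -1.3 - (-0.2)(0.71) = -1.158; z^3-coef -(-0.2)(-1.3) = -0.26.]
Remaining roots from the quadratic factor 1 + (0.71) z + (-1.3) z^2:
  Set 1 + (0.71) z + (-1.3) z^2 = 0, i.e. a z^2 + b z + c = 0 with a = -1.3, b = 0.71, c = 1.
  Discriminant D = b^2 - 4ac = (0.71)^2 - 4*(-1.3)*1 = 0.5041 - (-5.2) = 5.7041.
  D >= 0, so the roots are real: z = (-b +/- sqrt(D)) / (2a) = (-0.71 +/- 2.388326) / (-2.6).
    z_1 = (-0.71 + 2.388326) / (-2.6) = -0.6455,   |z_1| = 0.6455.
    z_2 = (-0.71 - 2.388326) / (-2.6) = 1.1917,   |z_2| = 1.1917.
Moduli of all roots: 5.0000, 0.6455, 1.1917.
All moduli strictly greater than 1? No.
Verdict: Not stationary.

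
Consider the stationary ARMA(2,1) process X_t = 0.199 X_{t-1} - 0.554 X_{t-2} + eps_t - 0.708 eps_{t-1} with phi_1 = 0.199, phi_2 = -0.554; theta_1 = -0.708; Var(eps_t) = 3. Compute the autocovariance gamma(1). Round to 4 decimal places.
\gamma(1) = -0.6230

Multiply the model equation by X_{t-k} and take expectations. With theta_0 = psi_0 = 1 and psi_j the MA(infinity) weights, this gives
  gamma(k) - sum_i phi_i gamma(k-i) = c_k,
  c_k = sigma^2 * sum_{j=k..q} theta_j psi_{j-k}   (c_k = 0 for k > q),
using gamma(-m) = gamma(m).
psi-weights needed (psi_j = theta_j + sum_i phi_i psi_{j-i}):
  psi_1 = theta_1 + phi_1 = -0.708 + (0.199) = -0.509
Right-hand sides:
  c_0 = sigma^2 (1 + theta_1 psi_1) = 3 * (1 + (-0.708)(-0.509)) = 3 * 1.360372 = 4.081116
  c_1 = sigma^2 theta_1 = 3 * (-0.708) = -2.124
  c_2 = 0
Equations for k = 0, 1, 2 (AR order 2, c_2 = 0):
  (E0) gamma(0) = phi_1 gamma(1) + phi_2 gamma(2) + c_0
  (E1) gamma(1) = phi_1 gamma(0) + phi_2 gamma(1) + c_1
  (E2) gamma(2) = phi_1 gamma(1) + phi_2 gamma(0)
From (E1): gamma(1) = A gamma(0) + B with
  A = phi_1 / (1 - phi_2) = 0.199 / 1.554 = 0.128057,   B = c_1 / (1 - phi_2) = -2.124 / 1.554 = -1.366795.
Insert (E2) into (E0): gamma(0) (1 - phi_2^2) = phi_1 (1 + phi_2) gamma(1) + c_0.
  phi_1 (1 + phi_2) = (0.199)(0.446) = 0.088754,   1 - phi_2^2 = 0.693084.
Replace gamma(1) by A gamma(0) + B and collect gamma(0):
  gamma(0) [0.693084 - (0.088754)(0.128057)] = (0.088754)(-1.366795) + 4.081116
  gamma(0) * 0.681718 = 3.959807
  gamma(0) = 3.959807 / 0.681718 = 5.808567.
  gamma(1) = A gamma(0) + B = (0.128057)(5.808567) + (-1.366795) = -0.62297.
Therefore gamma(1) = -0.6230 (to 4 decimal places).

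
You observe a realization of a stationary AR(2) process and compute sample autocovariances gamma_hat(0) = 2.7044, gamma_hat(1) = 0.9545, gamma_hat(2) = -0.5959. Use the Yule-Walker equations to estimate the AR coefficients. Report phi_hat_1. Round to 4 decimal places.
\hat\phi_{1} = 0.4920

The Yule-Walker equations for an AR(p) process read, in matrix form,
  Gamma_p phi = r_p,   with   (Gamma_p)_{ij} = gamma(|i - j|),
                       (r_p)_i = gamma(i),   i,j = 1..p.
Substitute the sample gammas (Toeplitz matrix and right-hand side of size 2):
  Gamma_p = [[2.7044, 0.9545], [0.9545, 2.7044]]
  r_p     = [0.9545, -0.5959]
Written out:
  2.7044 phi_1 + 0.9545 phi_2 = 0.9545
  0.9545 phi_1 + 2.7044 phi_2 = -0.5959
Solve by Cramer's rule:
  det = gamma(0)^2 - gamma(1)^2 = (2.7044)^2 - (0.9545)^2 = 7.31377936 - 0.91107025 = 6.40270911
  phi_hat_1 = [gamma(1) gamma(0) - gamma(1) gamma(2)] / det = [(0.9545)(2.7044) - (0.9545)(-0.5959)] / 6.40270911 = 3.15013635 / 6.40270911 = 0.492
  phi_hat_2 = [gamma(0) gamma(2) - gamma(1)^2] / det = [(2.7044)(-0.5959) - (0.9545)^2] / 6.40270911 = -2.52262221 / 6.40270911 = -0.394
So phi_hat = [0.4920, -0.3940].
Therefore phi_hat_1 = 0.4920.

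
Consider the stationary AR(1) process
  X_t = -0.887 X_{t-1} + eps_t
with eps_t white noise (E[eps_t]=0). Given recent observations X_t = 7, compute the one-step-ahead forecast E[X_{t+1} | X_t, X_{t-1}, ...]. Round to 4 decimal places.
E[X_{t+1} \mid \mathcal F_t] = -6.2090

For an AR(p) model X_t = c + sum_i phi_i X_{t-i} + eps_t, the
one-step-ahead conditional mean is
  E[X_{t+1} | X_t, ...] = c + sum_i phi_i X_{t+1-i}.
Substitute known values:
  E[X_{t+1} | ...] = (-0.887) * (7)
                   = -6.2090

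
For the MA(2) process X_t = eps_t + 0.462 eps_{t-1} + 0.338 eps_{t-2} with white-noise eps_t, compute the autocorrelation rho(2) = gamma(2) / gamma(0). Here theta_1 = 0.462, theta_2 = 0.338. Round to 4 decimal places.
\rho(2) = 0.2546

For an MA(q) process with theta_0 = 1, the autocovariance is
  gamma(k) = sigma^2 * sum_{i=0..q-k} theta_i * theta_{i+k},
and rho(k) = gamma(k) / gamma(0). Sigma^2 cancels.
  numerator   = (1)*(0.338) = 0.338.
  denominator = (1)^2 + (0.462)^2 + (0.338)^2 = 1.327688.
  rho(2) = 0.338 / 1.327688 = 0.2546.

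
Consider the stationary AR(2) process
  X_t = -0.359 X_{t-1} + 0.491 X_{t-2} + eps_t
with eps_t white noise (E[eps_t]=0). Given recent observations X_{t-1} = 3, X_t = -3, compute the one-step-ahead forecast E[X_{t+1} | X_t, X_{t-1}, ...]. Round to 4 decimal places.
E[X_{t+1} \mid \mathcal F_t] = 2.5500

For an AR(p) model X_t = c + sum_i phi_i X_{t-i} + eps_t, the
one-step-ahead conditional mean is
  E[X_{t+1} | X_t, ...] = c + sum_i phi_i X_{t+1-i}.
Substitute known values:
  E[X_{t+1} | ...] = (-0.359) * (-3) + (0.491) * (3)
                   = 2.5500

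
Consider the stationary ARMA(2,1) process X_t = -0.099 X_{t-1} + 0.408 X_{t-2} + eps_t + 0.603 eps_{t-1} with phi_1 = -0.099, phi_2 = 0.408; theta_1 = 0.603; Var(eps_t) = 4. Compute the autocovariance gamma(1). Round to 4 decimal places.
\gamma(1) = 3.1150

Multiply the model equation by X_{t-k} and take expectations. With theta_0 = psi_0 = 1 and psi_j the MA(infinity) weights, this gives
  gamma(k) - sum_i phi_i gamma(k-i) = c_k,
  c_k = sigma^2 * sum_{j=k..q} theta_j psi_{j-k}   (c_k = 0 for k > q),
using gamma(-m) = gamma(m).
psi-weights needed (psi_j = theta_j + sum_i phi_i psi_{j-i}):
  psi_1 = theta_1 + phi_1 = 0.603 + (-0.099) = 0.504
Right-hand sides:
  c_0 = sigma^2 (1 + theta_1 psi_1) = 4 * (1 + (0.603)(0.504)) = 4 * 1.303912 = 5.215648
  c_1 = sigma^2 theta_1 = 4 * (0.603) = 2.412
  c_2 = 0
Equations for k = 0, 1, 2 (AR order 2, c_2 = 0):
  (E0) gamma(0) = phi_1 gamma(1) + phi_2 gamma(2) + c_0
  (E1) gamma(1) = phi_1 gamma(0) + phi_2 gamma(1) + c_1
  (E2) gamma(2) = phi_1 gamma(1) + phi_2 gamma(0)
From (E1): gamma(1) = A gamma(0) + B with
  A = phi_1 / (1 - phi_2) = -0.099 / 0.592 = -0.16723,   B = c_1 / (1 - phi_2) = 2.412 / 0.592 = 4.074324.
Insert (E2) into (E0): gamma(0) (1 - phi_2^2) = phi_1 (1 + phi_2) gamma(1) + c_0.
  phi_1 (1 + phi_2) = (-0.099)(1.408) = -0.139392,   1 - phi_2^2 = 0.833536.
Replace gamma(1) by A gamma(0) + B and collect gamma(0):
  gamma(0) [0.833536 - (-0.139392)(-0.16723)] = (-0.139392)(4.074324) + 5.215648
  gamma(0) * 0.810226 = 4.64772
  gamma(0) = 4.64772 / 0.810226 = 5.736329.
  gamma(1) = A gamma(0) + B = (-0.16723)(5.736329) + (4.074324) = 3.11504.
Therefore gamma(1) = 3.1150 (to 4 decimal places).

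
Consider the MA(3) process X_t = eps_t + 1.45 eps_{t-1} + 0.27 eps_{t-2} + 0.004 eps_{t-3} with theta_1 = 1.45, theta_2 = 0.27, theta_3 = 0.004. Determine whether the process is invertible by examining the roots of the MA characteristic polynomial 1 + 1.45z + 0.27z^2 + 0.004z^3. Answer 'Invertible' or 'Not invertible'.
\text{Not invertible}

The MA(q) characteristic polynomial is P(z) = 1 + 1.45z + 0.27z^2 + 0.004z^3.
Invertibility requires all roots to lie outside the unit circle, i.e. |z| > 1 for every root.
Degree 3: look for a simple real root z0 first, then factor out (1 - z/z0) and solve the remaining quadratic.
Testing z0 = -5: P(-5) = 1 + (1.45)(-5) + (0.27)(-5)^2 + (0.004)(-5)^3
  = 1 + (-7.25) + (6.75) + (-0.5) = 0.  So z_0 = -5 is a root, |z_0| = 5.
Divide out the factor (1 + 0.2 z) = (1 - z/z0) (since 1/z0 = -0.2):
  P(z) = (1 + 0.2 z)(1 + (1.25) z + (0.02) z^2)
  [check: z-coef 1.25 - (-0.2) = 1.45; z^2-coef 0.02 - (-0.2)(1.25) = 0.27; z^3-coef -(-0.2)(0.02) = 0.004.]
Remaining roots from the quadratic factor 1 + (1.25) z + (0.02) z^2:
  Set 1 + (1.25) z + (0.02) z^2 = 0, i.e. a z^2 + b z + c = 0 with a = 0.02, b = 1.25, c = 1.
  Discriminant D = b^2 - 4ac = (1.25)^2 - 4*(0.02)*1 = 1.5625 - (0.08) = 1.4825.
  D >= 0, so the roots are real: z = (-b +/- sqrt(D)) / (2a) = (-1.25 +/- 1.21758) / (0.04).
    z_1 = (-1.25 + 1.21758) / (0.04) = -0.8105,   |z_1| = 0.8105.
    z_2 = (-1.25 - 1.21758) / (0.04) = -61.6895,   |z_2| = 61.6895.
Moduli of all roots: 5.0000, 0.8105, 61.6895.
All moduli strictly greater than 1? No.
Verdict: Not invertible.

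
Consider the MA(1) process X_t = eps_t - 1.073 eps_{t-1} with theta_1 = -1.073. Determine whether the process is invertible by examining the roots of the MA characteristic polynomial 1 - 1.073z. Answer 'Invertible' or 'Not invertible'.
\text{Not invertible}

The MA(q) characteristic polynomial is P(z) = 1 - 1.073z.
Invertibility requires all roots to lie outside the unit circle, i.e. |z| > 1 for every root.
This is linear in z: 1 + (-1.073) z = 0  =>  z = -1/(-1.073) = 0.931966,  |z| = 0.931966.
Moduli of all roots: 0.9320.
All moduli strictly greater than 1? No.
Verdict: Not invertible.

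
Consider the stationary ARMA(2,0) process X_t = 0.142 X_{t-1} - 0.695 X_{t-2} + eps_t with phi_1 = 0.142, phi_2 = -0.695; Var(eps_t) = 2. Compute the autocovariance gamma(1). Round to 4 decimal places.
\gamma(1) = 0.3264

Multiply the model equation by X_{t-k} and take expectations. With theta_0 = psi_0 = 1 and psi_j the MA(infinity) weights, this gives
  gamma(k) - sum_i phi_i gamma(k-i) = c_k,
  c_k = sigma^2 * sum_{j=k..q} theta_j psi_{j-k}   (c_k = 0 for k > q),
using gamma(-m) = gamma(m).
Pure AR (q = 0): c_0 = sigma^2 = 2, c_k = 0 for k >= 1.
Equations for k = 0, 1, 2 (AR order 2, c_2 = 0):
  (E0) gamma(0) = phi_1 gamma(1) + phi_2 gamma(2) + c_0
  (E1) gamma(1) = phi_1 gamma(0) + phi_2 gamma(1) + c_1
  (E2) gamma(2) = phi_1 gamma(1) + phi_2 gamma(0)
From (E1): gamma(1) = A gamma(0) + B with
  A = phi_1 / (1 - phi_2) = 0.142 / 1.695 = 0.083776,   B = c_1 / (1 - phi_2) = 0 / 1.695 = 0.
Insert (E2) into (E0): gamma(0) (1 - phi_2^2) = phi_1 (1 + phi_2) gamma(1) + c_0.
  phi_1 (1 + phi_2) = (0.142)(0.305) = 0.04331,   1 - phi_2^2 = 0.516975.
Replace gamma(1) by A gamma(0) + B and collect gamma(0):
  gamma(0) [0.516975 - (0.04331)(0.083776)] = c_0 = 2
  gamma(0) * 0.513347 = 2
  gamma(0) = 2 / 0.513347 = 3.896003.
  gamma(1) = A gamma(0) = (0.083776)(3.896003) = 0.326391.
Therefore gamma(1) = 0.3264 (to 4 decimal places).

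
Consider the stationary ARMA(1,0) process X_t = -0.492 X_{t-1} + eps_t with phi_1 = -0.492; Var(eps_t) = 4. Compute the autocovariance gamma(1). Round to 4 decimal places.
\gamma(1) = -2.5965

Multiply the model equation by X_{t-k} and take expectations. With theta_0 = psi_0 = 1 and psi_j the MA(infinity) weights, this gives
  gamma(k) - sum_i phi_i gamma(k-i) = c_k,
  c_k = sigma^2 * sum_{j=k..q} theta_j psi_{j-k}   (c_k = 0 for k > q),
using gamma(-m) = gamma(m).
Pure AR (q = 0): c_0 = sigma^2 = 4, c_k = 0 for k >= 1.
Equations for k = 0 and k = 1 (AR order 1):
  gamma(0) = phi_1 gamma(1) + c_0
  gamma(1) = phi_1 gamma(0) + c_1
Substituting the second into the first: gamma(0) (1 - phi_1^2) = c_0 + phi_1 c_1, so
  gamma(0) = c_0 / (1 - phi_1^2) = 4 / (1 - (-0.492)^2) = 4 / 0.757936 = 5.27749.
  gamma(1) = phi_1 gamma(0) = (-0.492)(5.27749) = -2.596525.
Therefore gamma(1) = -2.5965 (to 4 decimal places).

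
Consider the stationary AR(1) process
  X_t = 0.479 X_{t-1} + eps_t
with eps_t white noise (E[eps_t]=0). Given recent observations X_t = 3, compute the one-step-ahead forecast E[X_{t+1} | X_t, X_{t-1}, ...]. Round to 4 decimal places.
E[X_{t+1} \mid \mathcal F_t] = 1.4370

For an AR(p) model X_t = c + sum_i phi_i X_{t-i} + eps_t, the
one-step-ahead conditional mean is
  E[X_{t+1} | X_t, ...] = c + sum_i phi_i X_{t+1-i}.
Substitute known values:
  E[X_{t+1} | ...] = (0.479) * (3)
                   = 1.4370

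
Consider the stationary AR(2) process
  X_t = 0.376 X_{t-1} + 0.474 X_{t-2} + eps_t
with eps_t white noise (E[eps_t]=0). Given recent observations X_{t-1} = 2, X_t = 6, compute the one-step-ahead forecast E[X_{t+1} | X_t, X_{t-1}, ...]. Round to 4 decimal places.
E[X_{t+1} \mid \mathcal F_t] = 3.2040

For an AR(p) model X_t = c + sum_i phi_i X_{t-i} + eps_t, the
one-step-ahead conditional mean is
  E[X_{t+1} | X_t, ...] = c + sum_i phi_i X_{t+1-i}.
Substitute known values:
  E[X_{t+1} | ...] = (0.376) * (6) + (0.474) * (2)
                   = 3.2040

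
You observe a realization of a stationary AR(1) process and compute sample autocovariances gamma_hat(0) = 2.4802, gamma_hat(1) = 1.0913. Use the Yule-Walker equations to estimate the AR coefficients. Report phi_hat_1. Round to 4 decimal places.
\hat\phi_{1} = 0.4400

The Yule-Walker equations for an AR(p) process read, in matrix form,
  Gamma_p phi = r_p,   with   (Gamma_p)_{ij} = gamma(|i - j|),
                       (r_p)_i = gamma(i),   i,j = 1..p.
Substitute the sample gammas (Toeplitz matrix and right-hand side of size 1):
  Gamma_p = [[2.4802]]
  r_p     = [1.0913]
With p = 1 this is the single equation gamma(0) phi_1 = gamma(1):
  phi_hat_1 = gamma(1) / gamma(0) = 1.0913 / 2.4802 = 0.4400.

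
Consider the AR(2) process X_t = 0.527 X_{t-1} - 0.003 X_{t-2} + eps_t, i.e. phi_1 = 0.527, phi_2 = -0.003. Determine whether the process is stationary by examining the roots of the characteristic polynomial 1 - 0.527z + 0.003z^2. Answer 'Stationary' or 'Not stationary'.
\text{Stationary}

The AR(p) characteristic polynomial is P(z) = 1 - 0.527z + 0.003z^2.
Stationarity requires all roots to lie outside the unit circle, i.e. |z| > 1 for every root.
Set 1 + (-0.527) z + (0.003) z^2 = 0, i.e. a z^2 + b z + c = 0 with a = 0.003, b = -0.527, c = 1.
Discriminant D = b^2 - 4ac = (-0.527)^2 - 4*(0.003)*1 = 0.277729 - (0.012) = 0.265729.
D >= 0, so the roots are real: z = (-b +/- sqrt(D)) / (2a) = (0.527 +/- 0.515489) / (0.006).
  z_1 = (0.527 + 0.515489) / (0.006) = 173.7482,   |z_1| = 173.7482.
  z_2 = (0.527 - 0.515489) / (0.006) = 1.9185,   |z_2| = 1.9185.
Moduli of all roots: 173.7482, 1.9185.
All moduli strictly greater than 1? Yes.
Verdict: Stationary.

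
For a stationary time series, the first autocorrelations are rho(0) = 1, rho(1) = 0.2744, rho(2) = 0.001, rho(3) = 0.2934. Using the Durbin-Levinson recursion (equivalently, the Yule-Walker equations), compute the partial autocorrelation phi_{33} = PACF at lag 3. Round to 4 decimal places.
\phi_{33} = 0.3430

The PACF at lag k is phi_{kk}, the last component of the solution
to the Yule-Walker system G_k phi = r_k where
  (G_k)_{ij} = rho(|i - j|), (r_k)_i = rho(i), i,j = 1..k.
Equivalently, Durbin-Levinson gives phi_{kk} iteratively:
  phi_{11} = rho(1)
  phi_{kk} = [rho(k) - sum_{j=1..k-1} phi_{k-1,j} rho(k-j)]
            / [1 - sum_{j=1..k-1} phi_{k-1,j} rho(j)],
  phi_{k,j} = phi_{k-1,j} - phi_{kk} phi_{k-1,k-j},  j = 1..k-1.
Step k = 1:
  phi_11 = rho(1) = 0.2744.
Step k = 2:
  phi_22 = [rho(2) - phi_11 rho(1)] / [1 - phi_11 rho(1)] = [0.001 - (0.2744)(0.2744)] / [1 - (0.2744)(0.2744)]
         = -0.07429536 / 0.92470464 = -0.080345.
  Update: phi_21 = phi_11 - phi_22 phi_11 = 0.2744 - (-0.080345)(0.2744) = 0.296447.
Step k = 3:
  phi_33 = [rho(3) - phi_21 rho(2) - phi_22 rho(1)] / [1 - phi_21 rho(1) - phi_22 rho(2)]
    numerator   = 0.2934 - (0.296447)(0.001) - (-0.080345)(0.2744) = 0.31515021
    denominator = 1 - (0.296447)(0.2744) - (-0.080345)(0.001) = 0.91873538
  phi_33 = 0.31515021 / 0.91873538 = 0.343.
Therefore phi_{33} = 0.3430.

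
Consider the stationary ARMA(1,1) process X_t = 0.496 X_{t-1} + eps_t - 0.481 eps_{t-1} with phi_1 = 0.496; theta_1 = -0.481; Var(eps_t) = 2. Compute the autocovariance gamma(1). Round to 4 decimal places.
\gamma(1) = 0.0303

Multiply the model equation by X_{t-k} and take expectations. With theta_0 = psi_0 = 1 and psi_j the MA(infinity) weights, this gives
  gamma(k) - sum_i phi_i gamma(k-i) = c_k,
  c_k = sigma^2 * sum_{j=k..q} theta_j psi_{j-k}   (c_k = 0 for k > q),
using gamma(-m) = gamma(m).
psi-weights needed (psi_j = theta_j + sum_i phi_i psi_{j-i}):
  psi_1 = theta_1 + phi_1 = -0.481 + (0.496) = 0.015
Right-hand sides:
  c_0 = sigma^2 (1 + theta_1 psi_1) = 2 * (1 + (-0.481)(0.015)) = 2 * 0.992785 = 1.98557
  c_1 = sigma^2 theta_1 = 2 * (-0.481) = -0.962
  c_2 = 0
Equations for k = 0 and k = 1 (AR order 1):
  gamma(0) = phi_1 gamma(1) + c_0
  gamma(1) = phi_1 gamma(0) + c_1
Substituting the second into the first: gamma(0) (1 - phi_1^2) = c_0 + phi_1 c_1, so
  gamma(0) = (c_0 + phi_1 c_1) / (1 - phi_1^2) = (1.98557 + (0.496)(-0.962)) / (1 - (0.496)^2) = 1.508418 / 0.753984 = 2.000597.
  gamma(1) = phi_1 gamma(0) + c_1 = (0.496)(2.000597) + (-0.962) = 0.030296.
Therefore gamma(1) = 0.0303 (to 4 decimal places).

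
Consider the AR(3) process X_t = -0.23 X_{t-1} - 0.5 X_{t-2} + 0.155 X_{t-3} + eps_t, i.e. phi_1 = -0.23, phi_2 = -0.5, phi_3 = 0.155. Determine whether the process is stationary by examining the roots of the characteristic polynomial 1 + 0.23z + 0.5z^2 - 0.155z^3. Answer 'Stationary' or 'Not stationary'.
\text{Stationary}

The AR(p) characteristic polynomial is P(z) = 1 + 0.23z + 0.5z^2 - 0.155z^3.
Stationarity requires all roots to lie outside the unit circle, i.e. |z| > 1 for every root.
Degree 3: look for a simple real root z0 first, then factor out (1 - z/z0) and solve the remaining quadratic.
Testing z0 = 4: P(4) = 1 + (0.23)(4) + (0.5)(4)^2 + (-0.155)(4)^3
  = 1 + (0.92) + (8) + (-9.92) = 0.  So z_0 = 4 is a root, |z_0| = 4.
Divide out the factor (1 - 0.25 z) = (1 - z/z0) (since 1/z0 = 0.25):
  P(z) = (1 - 0.25 z)(1 + (0.48) z + (0.62) z^2)
  [check: z-coef 0.48 - (0.25) = 0.23; z^2-coef 0.62 - (0.25)(0.48) = 0.5; z^3-coef -(0.25)(0.62) = -0.155.]
Remaining roots from the quadratic factor 1 + (0.48) z + (0.62) z^2:
  Set 1 + (0.48) z + (0.62) z^2 = 0, i.e. a z^2 + b z + c = 0 with a = 0.62, b = 0.48, c = 1.
  Discriminant D = b^2 - 4ac = (0.48)^2 - 4*(0.62)*1 = 0.2304 - (2.48) = -2.2496.
  D < 0, so the roots are the complex-conjugate pair z = (-b +/- i sqrt(-D)) / (2a) = -0.3871 +/- 1.2096i.
  For a conjugate pair |z|^2 = z * conj(z) = (product of roots) = c/a = 1/(0.62) = 1.612903, so |z| = sqrt(1.612903) = 1.27 for both roots.
Moduli of all roots: 4.0000, 1.2700, 1.2700.
All moduli strictly greater than 1? Yes.
Verdict: Stationary.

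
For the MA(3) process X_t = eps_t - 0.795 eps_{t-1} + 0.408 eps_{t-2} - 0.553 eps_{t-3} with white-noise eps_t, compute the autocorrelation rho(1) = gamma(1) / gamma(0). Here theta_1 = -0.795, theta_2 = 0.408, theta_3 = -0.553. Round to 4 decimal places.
\rho(1) = -0.6392

For an MA(q) process with theta_0 = 1, the autocovariance is
  gamma(k) = sigma^2 * sum_{i=0..q-k} theta_i * theta_{i+k},
and rho(k) = gamma(k) / gamma(0). Sigma^2 cancels.
  numerator   = (1)*(-0.795) + (-0.795)*(0.408) + (0.408)*(-0.553) = -1.344984.
  denominator = (1)^2 + (-0.795)^2 + (0.408)^2 + (-0.553)^2 = 2.104298.
  rho(1) = -1.344984 / 2.104298 = -0.6392.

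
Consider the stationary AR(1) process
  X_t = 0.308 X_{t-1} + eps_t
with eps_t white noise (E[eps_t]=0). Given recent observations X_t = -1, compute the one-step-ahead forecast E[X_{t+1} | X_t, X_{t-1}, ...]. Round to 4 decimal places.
E[X_{t+1} \mid \mathcal F_t] = -0.3080

For an AR(p) model X_t = c + sum_i phi_i X_{t-i} + eps_t, the
one-step-ahead conditional mean is
  E[X_{t+1} | X_t, ...] = c + sum_i phi_i X_{t+1-i}.
Substitute known values:
  E[X_{t+1} | ...] = (0.308) * (-1)
                   = -0.3080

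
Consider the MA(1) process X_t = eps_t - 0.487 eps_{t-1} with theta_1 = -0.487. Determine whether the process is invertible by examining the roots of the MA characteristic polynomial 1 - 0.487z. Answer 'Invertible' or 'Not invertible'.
\text{Invertible}

The MA(q) characteristic polynomial is P(z) = 1 - 0.487z.
Invertibility requires all roots to lie outside the unit circle, i.e. |z| > 1 for every root.
This is linear in z: 1 + (-0.487) z = 0  =>  z = -1/(-0.487) = 2.053388,  |z| = 2.053388.
Moduli of all roots: 2.0534.
All moduli strictly greater than 1? Yes.
Verdict: Invertible.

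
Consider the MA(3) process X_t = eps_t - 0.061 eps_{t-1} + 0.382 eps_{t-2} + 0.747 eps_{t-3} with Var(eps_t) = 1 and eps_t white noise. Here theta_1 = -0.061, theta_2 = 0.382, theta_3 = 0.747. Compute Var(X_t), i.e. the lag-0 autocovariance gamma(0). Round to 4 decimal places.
\gamma(0) = 1.7077

For an MA(q) process X_t = eps_t + sum_i theta_i eps_{t-i} with
Var(eps_t) = sigma^2, the variance is
  gamma(0) = sigma^2 * (1 + sum_i theta_i^2).
  sum_i theta_i^2 = (-0.061)^2 + (0.382)^2 + (0.747)^2 = 0.003721 + 0.145924 + 0.558009 = 0.707654.
  gamma(0) = 1 * (1 + 0.707654) = 1 * 1.707654 = 1.707654, which rounds to 1.7077.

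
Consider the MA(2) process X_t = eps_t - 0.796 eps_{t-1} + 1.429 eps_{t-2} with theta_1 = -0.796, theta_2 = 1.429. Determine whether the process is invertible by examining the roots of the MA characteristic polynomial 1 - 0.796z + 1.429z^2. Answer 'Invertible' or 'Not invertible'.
\text{Not invertible}

The MA(q) characteristic polynomial is P(z) = 1 - 0.796z + 1.429z^2.
Invertibility requires all roots to lie outside the unit circle, i.e. |z| > 1 for every root.
Set 1 + (-0.796) z + (1.429) z^2 = 0, i.e. a z^2 + b z + c = 0 with a = 1.429, b = -0.796, c = 1.
Discriminant D = b^2 - 4ac = (-0.796)^2 - 4*(1.429)*1 = 0.633616 - (5.716) = -5.082384.
D < 0, so the roots are the complex-conjugate pair z = (-b +/- i sqrt(-D)) / (2a) = 0.2785 +/- 0.7888i.
For a conjugate pair |z|^2 = z * conj(z) = (product of roots) = c/a = 1/(1.429) = 0.69979, so |z| = sqrt(0.69979) = 0.8365 for both roots.
Moduli of all roots: 0.8365, 0.8365.
All moduli strictly greater than 1? No.
Verdict: Not invertible.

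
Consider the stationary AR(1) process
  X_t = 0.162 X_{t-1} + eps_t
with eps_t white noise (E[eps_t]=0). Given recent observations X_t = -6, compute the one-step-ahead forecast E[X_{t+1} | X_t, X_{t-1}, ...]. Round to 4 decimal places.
E[X_{t+1} \mid \mathcal F_t] = -0.9720

For an AR(p) model X_t = c + sum_i phi_i X_{t-i} + eps_t, the
one-step-ahead conditional mean is
  E[X_{t+1} | X_t, ...] = c + sum_i phi_i X_{t+1-i}.
Substitute known values:
  E[X_{t+1} | ...] = (0.162) * (-6)
                   = -0.9720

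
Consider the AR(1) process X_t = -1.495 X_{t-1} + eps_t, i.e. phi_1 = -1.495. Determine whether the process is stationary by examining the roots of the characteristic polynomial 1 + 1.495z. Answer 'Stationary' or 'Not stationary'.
\text{Not stationary}

The AR(p) characteristic polynomial is P(z) = 1 + 1.495z.
Stationarity requires all roots to lie outside the unit circle, i.e. |z| > 1 for every root.
This is linear in z: 1 + (1.495) z = 0  =>  z = -1/(1.495) = -0.668896,  |z| = 0.668896.
Moduli of all roots: 0.6689.
All moduli strictly greater than 1? No.
Verdict: Not stationary.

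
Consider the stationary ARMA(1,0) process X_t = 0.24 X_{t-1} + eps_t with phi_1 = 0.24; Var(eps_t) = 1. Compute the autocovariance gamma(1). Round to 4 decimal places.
\gamma(1) = 0.2547

Multiply the model equation by X_{t-k} and take expectations. With theta_0 = psi_0 = 1 and psi_j the MA(infinity) weights, this gives
  gamma(k) - sum_i phi_i gamma(k-i) = c_k,
  c_k = sigma^2 * sum_{j=k..q} theta_j psi_{j-k}   (c_k = 0 for k > q),
using gamma(-m) = gamma(m).
Pure AR (q = 0): c_0 = sigma^2 = 1, c_k = 0 for k >= 1.
Equations for k = 0 and k = 1 (AR order 1):
  gamma(0) = phi_1 gamma(1) + c_0
  gamma(1) = phi_1 gamma(0) + c_1
Substituting the second into the first: gamma(0) (1 - phi_1^2) = c_0 + phi_1 c_1, so
  gamma(0) = c_0 / (1 - phi_1^2) = 1 / (1 - (0.24)^2) = 1 / 0.9424 = 1.061121.
  gamma(1) = phi_1 gamma(0) = (0.24)(1.061121) = 0.254669.
Therefore gamma(1) = 0.2547 (to 4 decimal places).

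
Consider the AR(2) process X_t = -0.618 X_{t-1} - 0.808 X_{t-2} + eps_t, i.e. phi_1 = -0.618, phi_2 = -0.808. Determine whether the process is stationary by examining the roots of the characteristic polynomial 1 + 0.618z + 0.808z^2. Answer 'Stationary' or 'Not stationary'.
\text{Stationary}

The AR(p) characteristic polynomial is P(z) = 1 + 0.618z + 0.808z^2.
Stationarity requires all roots to lie outside the unit circle, i.e. |z| > 1 for every root.
Set 1 + (0.618) z + (0.808) z^2 = 0, i.e. a z^2 + b z + c = 0 with a = 0.808, b = 0.618, c = 1.
Discriminant D = b^2 - 4ac = (0.618)^2 - 4*(0.808)*1 = 0.381924 - (3.232) = -2.850076.
D < 0, so the roots are the complex-conjugate pair z = (-b +/- i sqrt(-D)) / (2a) = -0.3824 +/- 1.0447i.
For a conjugate pair |z|^2 = z * conj(z) = (product of roots) = c/a = 1/(0.808) = 1.237624, so |z| = sqrt(1.237624) = 1.1125 for both roots.
Moduli of all roots: 1.1125, 1.1125.
All moduli strictly greater than 1? Yes.
Verdict: Stationary.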